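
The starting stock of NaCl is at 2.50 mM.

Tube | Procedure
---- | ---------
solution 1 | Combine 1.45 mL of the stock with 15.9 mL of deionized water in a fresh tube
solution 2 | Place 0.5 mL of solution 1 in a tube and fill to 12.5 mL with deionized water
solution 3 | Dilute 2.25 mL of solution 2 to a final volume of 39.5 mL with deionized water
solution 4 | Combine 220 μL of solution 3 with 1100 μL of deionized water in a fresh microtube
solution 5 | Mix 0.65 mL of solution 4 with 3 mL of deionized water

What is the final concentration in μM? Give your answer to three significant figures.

Step 1: 1.45 mL + 15.9 mL = 17.35 mL total → factor 17.35/1.45 = 11.966
Step 2: 0.5 mL brought to 12.5 mL → factor 12.5/0.5 = 25
Step 3: 2.25 mL brought to 39.5 mL → factor 39.5/2.25 = 17.556
Step 4: 220 μL + 1100 μL = 1320 μL total → factor 1320/220 = 6
Step 5: 0.65 mL + 3 mL = 3.65 mL total → factor 3.65/0.65 = 5.6154
Overall dilution factor = 11.966 × 25 × 17.556 × 6 × 5.6154 = 1.7694 × 10^5
Final = 2.50 mM / 1.7694 × 10^5 = 1.413 × 10^-5 mM = 0.0141 μM

0.0141 μM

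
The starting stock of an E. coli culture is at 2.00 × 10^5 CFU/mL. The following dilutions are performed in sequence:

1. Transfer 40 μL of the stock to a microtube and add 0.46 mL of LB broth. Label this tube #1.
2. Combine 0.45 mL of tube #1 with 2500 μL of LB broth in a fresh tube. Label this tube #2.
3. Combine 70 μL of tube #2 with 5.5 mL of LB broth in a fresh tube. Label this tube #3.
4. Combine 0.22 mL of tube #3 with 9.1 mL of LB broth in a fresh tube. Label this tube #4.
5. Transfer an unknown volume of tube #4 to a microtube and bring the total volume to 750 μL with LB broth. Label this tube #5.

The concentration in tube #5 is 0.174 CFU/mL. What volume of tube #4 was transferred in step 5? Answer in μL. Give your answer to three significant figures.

180 μL

Step 1: 40 μL + 0.46 mL = 500 μL total → factor 500/40 = 12.5
Step 2: 0.45 mL + 2500 μL = 2.95 mL total → factor 2.95/0.45 = 6.5556
Step 3: 70 μL + 5.5 mL = 5570 μL total → factor 5570/70 = 79.571
Step 4: 0.22 mL + 9.1 mL = 9.32 mL total → factor 9.32/0.22 = 42.364
Step 5: v brought to 750 μL → factor = 750 μL/v
Product of known-step factors = 2.7623 × 10^5
Overall factor = 2.00 × 10^5 CFU/mL / (0.174 CFU/mL) = 1.1494 × 10^6
Step-5 factor = 1.1494 × 10^6 / 2.7623 × 10^5 = 4.1611
v = 750 μL / 4.1611 = 180 μL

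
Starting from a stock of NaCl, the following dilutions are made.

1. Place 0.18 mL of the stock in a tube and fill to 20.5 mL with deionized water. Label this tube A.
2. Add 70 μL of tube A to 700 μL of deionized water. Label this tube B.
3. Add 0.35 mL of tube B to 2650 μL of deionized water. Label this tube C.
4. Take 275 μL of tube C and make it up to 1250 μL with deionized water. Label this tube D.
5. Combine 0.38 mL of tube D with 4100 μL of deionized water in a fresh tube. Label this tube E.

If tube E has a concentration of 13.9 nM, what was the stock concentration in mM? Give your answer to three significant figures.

Step 1: 0.18 mL brought to 20.5 mL → factor 20.5/0.18 = 113.89
Step 2: 70 μL + 700 μL = 770 μL total → factor 770/70 = 11
Step 3: 0.35 mL + 2650 μL = 3 mL total → factor 3/0.35 = 8.5714
Step 4: 275 μL brought to 1250 μL → factor 1250/275 = 4.5455
Step 5: 0.38 mL + 4100 μL = 4.48 mL total → factor 4.48/0.38 = 11.789
Overall dilution factor = 113.89 × 11 × 8.5714 × 4.5455 × 11.789 = 5.7544 × 10^5
Stock = 13.9 nM × 5.7544 × 10^5 = 7.999 × 10^6 nM = 8.00 mM

8.00 mM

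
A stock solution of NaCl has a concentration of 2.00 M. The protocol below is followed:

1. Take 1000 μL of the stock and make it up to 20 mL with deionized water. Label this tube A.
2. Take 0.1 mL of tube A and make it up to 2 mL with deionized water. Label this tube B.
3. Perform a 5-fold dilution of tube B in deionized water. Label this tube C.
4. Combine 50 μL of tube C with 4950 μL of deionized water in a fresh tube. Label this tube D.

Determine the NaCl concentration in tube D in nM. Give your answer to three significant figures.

1.00 × 10^4 nM

Step 1: 1000 μL brought to 20 mL → factor 20000/1000 = 20
Step 2: 0.1 mL brought to 2 mL → factor 2/0.1 = 20
Step 3: 5-fold → factor 5
Step 4: 50 μL + 4950 μL = 5000 μL total → factor 5000/50 = 100
Overall dilution factor = 20 × 20 × 5 × 100 = 2 × 10^5
Final = 2.00 M / 2 × 10^5 = 1.000 × 10^-5 M = 1.00 × 10^4 nM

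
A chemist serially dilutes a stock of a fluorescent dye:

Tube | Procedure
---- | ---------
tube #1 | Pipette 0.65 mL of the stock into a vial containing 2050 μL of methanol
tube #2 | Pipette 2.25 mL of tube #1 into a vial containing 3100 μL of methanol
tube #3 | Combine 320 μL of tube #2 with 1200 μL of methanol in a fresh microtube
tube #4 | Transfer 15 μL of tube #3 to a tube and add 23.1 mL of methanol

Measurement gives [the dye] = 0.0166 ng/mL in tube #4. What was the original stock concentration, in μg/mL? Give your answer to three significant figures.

Step 1: 0.65 mL + 2050 μL = 2.7 mL total → factor 2.7/0.65 = 4.1538
Step 2: 2.25 mL + 3100 μL = 5.35 mL total → factor 5.35/2.25 = 2.3778
Step 3: 320 μL + 1200 μL = 1520 μL total → factor 1520/320 = 4.75
Step 4: 15 μL + 23.1 mL = 23115 μL total → factor 23115/15 = 1541
Overall dilution factor = 4.1538 × 2.3778 × 4.75 × 1541 = 72297
Stock = 0.0166 ng/mL × 72297 = 1200 ng/mL = 1.20 μg/mL

1.20 μg/mL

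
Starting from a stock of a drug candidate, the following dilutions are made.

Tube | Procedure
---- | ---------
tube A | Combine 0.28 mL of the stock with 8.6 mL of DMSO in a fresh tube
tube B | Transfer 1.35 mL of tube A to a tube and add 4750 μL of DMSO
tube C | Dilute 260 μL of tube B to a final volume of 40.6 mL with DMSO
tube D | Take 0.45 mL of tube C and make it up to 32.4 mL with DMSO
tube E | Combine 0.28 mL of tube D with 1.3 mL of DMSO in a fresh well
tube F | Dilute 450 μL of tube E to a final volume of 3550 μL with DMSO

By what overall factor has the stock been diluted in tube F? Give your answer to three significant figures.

7.17 × 10^7

Step 1: 0.28 mL + 8.6 mL = 8.88 mL total → factor 8.88/0.28 = 31.714
Step 2: 1.35 mL + 4750 μL = 6.1 mL total → factor 6.1/1.35 = 4.5185
Step 3: 260 μL brought to 40.6 mL → factor 40600/260 = 156.15
Step 4: 0.45 mL brought to 32.4 mL → factor 32.4/0.45 = 72
Step 5: 0.28 mL + 1.3 mL = 1.58 mL total → factor 1.58/0.28 = 5.6429
Step 6: 450 μL brought to 3550 μL → factor 3550/450 = 7.8889
Overall dilution factor = 31.714 × 4.5185 × 156.15 × 72 × 5.6429 × 7.8889 = 7.1722 × 10^7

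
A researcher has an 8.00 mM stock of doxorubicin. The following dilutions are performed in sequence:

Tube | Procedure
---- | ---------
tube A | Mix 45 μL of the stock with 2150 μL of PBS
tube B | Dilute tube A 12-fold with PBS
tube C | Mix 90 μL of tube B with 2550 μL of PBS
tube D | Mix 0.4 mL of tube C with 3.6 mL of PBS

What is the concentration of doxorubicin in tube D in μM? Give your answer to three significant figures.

Step 1: 45 μL + 2150 μL = 2195 μL total → factor 2195/45 = 48.778
Step 2: 12-fold → factor 12
Step 3: 90 μL + 2550 μL = 2640 μL total → factor 2640/90 = 29.333
Step 4: 0.4 mL + 3.6 mL = 4 mL total → factor 4/0.4 = 10
Overall dilution factor = 48.778 × 12 × 29.333 × 10 = 1.717 × 10^5
Final = 8.00 mM / 1.717 × 10^5 = 4.659 × 10^-5 mM = 0.0466 μM

0.0466 μM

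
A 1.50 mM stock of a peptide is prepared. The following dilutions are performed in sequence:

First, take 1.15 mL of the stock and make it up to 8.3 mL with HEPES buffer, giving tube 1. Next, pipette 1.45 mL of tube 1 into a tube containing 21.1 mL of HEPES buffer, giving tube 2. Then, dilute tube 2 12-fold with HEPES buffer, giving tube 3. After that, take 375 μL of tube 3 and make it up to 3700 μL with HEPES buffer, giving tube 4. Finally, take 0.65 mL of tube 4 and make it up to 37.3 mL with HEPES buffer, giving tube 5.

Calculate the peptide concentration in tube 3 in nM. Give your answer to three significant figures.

1.11 × 10^3 nM

Step 1: 1.15 mL brought to 8.3 mL → factor 8.3/1.15 = 7.2174
Step 2: 1.45 mL + 21.1 mL = 22.55 mL total → factor 22.55/1.45 = 15.552
Step 3: 12-fold → factor 12
Dilution factor through tube 3 = 7.2174 × 15.552 × 12 = 1346.9
[tube 3] = 1.50 mM / 1346.9 = 0.001114 mM = 1.11 × 10^3 nM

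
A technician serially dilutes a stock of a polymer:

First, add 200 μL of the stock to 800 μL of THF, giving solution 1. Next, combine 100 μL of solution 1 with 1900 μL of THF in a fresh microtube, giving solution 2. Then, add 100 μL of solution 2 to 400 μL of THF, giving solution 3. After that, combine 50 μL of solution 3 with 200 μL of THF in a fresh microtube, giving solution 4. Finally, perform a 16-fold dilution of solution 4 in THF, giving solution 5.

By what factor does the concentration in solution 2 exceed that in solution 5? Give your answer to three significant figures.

400

Step 1: 200 μL + 800 μL = 1000 μL total → factor 1000/200 = 5
Step 2: 100 μL + 1900 μL = 2000 μL total → factor 2000/100 = 20
Step 3: 100 μL + 400 μL = 500 μL total → factor 500/100 = 5
Step 4: 50 μL + 200 μL = 250 μL total → factor 250/50 = 5
Step 5: 16-fold → factor 16
Dilution factor to solution 2 = 100; to solution 5 = 40000
[solution 2]/[solution 5] = (factor to solution 5)/(factor to solution 2) = 40000/100 = 400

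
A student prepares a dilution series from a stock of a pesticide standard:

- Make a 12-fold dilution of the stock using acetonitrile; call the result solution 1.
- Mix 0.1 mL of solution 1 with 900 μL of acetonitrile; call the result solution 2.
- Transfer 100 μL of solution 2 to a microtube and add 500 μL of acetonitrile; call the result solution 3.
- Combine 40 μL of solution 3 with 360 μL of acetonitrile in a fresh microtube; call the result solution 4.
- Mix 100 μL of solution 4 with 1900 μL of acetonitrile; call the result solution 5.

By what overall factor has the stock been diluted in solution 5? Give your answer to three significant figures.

Step 1: 12-fold → factor 12
Step 2: 0.1 mL + 900 μL = 1 mL total → factor 1/0.1 = 10
Step 3: 100 μL + 500 μL = 600 μL total → factor 600/100 = 6
Step 4: 40 μL + 360 μL = 400 μL total → factor 400/40 = 10
Step 5: 100 μL + 1900 μL = 2000 μL total → factor 2000/100 = 20
Overall dilution factor = 12 × 10 × 6 × 10 × 20 = 1.44 × 10^5

1.44 × 10^5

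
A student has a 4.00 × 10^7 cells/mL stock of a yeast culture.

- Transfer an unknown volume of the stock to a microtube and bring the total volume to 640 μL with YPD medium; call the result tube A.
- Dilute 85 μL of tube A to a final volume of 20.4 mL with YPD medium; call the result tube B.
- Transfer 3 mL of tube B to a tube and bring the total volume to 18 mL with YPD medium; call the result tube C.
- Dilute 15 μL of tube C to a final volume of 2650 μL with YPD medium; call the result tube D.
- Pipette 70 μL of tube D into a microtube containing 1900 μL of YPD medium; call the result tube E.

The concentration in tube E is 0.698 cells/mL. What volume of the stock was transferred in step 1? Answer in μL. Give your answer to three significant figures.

Step 1: v brought to 640 μL → factor = 640 μL/v
Step 2: 85 μL brought to 20.4 mL → factor 20400/85 = 240
Step 3: 3 mL brought to 18 mL → factor 18/3 = 6
Step 4: 15 μL brought to 2650 μL → factor 2650/15 = 176.67
Step 5: 70 μL + 1900 μL = 1970 μL total → factor 1970/70 = 28.143
Product of known-step factors = 7.1595 × 10^6
Overall factor = 4.00 × 10^7 cells/mL / (0.698 cells/mL) = 5.7307 × 10^7
Step-1 factor = 5.7307 × 10^7 / 7.1595 × 10^6 = 8.0042
v = 640 μL / 8.0042 = 80.0 μL

80.0 μL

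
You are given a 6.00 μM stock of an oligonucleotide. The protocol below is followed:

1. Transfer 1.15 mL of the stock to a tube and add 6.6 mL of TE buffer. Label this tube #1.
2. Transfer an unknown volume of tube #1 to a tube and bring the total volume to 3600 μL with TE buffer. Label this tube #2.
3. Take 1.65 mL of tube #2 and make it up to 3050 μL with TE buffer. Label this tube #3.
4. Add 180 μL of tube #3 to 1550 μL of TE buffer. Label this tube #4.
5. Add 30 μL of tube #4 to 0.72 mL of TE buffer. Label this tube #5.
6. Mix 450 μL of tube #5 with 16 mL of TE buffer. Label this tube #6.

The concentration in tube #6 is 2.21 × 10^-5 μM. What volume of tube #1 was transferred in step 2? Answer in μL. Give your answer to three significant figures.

1.45 × 10^3 μL

Step 1: 1.15 mL + 6.6 mL = 7.75 mL total → factor 7.75/1.15 = 6.7391
Step 2: v brought to 3600 μL → factor = 3600 μL/v
Step 3: 1.65 mL brought to 3050 μL → factor 3.05/1.65 = 1.8485
Step 4: 180 μL + 1550 μL = 1730 μL total → factor 1730/180 = 9.6111
Step 5: 30 μL + 0.72 mL = 750 μL total → factor 750/30 = 25
Step 6: 450 μL + 16 mL = 16450 μL total → factor 16450/450 = 36.556
Product of known-step factors = 1.0942 × 10^5
Overall factor = 6.00 μM / (2.21 × 10^-5 μM) = 2.7149 × 10^5
Step-2 factor = 2.7149 × 10^5 / 1.0942 × 10^5 = 2.4813
v = 3600 μL / 2.4813 = 1.45 × 10^3 μL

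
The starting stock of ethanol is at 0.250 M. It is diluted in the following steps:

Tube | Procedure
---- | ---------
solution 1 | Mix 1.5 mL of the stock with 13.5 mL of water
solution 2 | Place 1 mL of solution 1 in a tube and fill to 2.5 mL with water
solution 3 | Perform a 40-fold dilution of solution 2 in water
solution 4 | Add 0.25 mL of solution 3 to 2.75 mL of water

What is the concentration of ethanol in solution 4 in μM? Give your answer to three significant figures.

20.8 μM

Step 1: 1.5 mL + 13.5 mL = 15 mL total → factor 15/1.5 = 10
Step 2: 1 mL brought to 2.5 mL → factor 2.5/1 = 2.5
Step 3: 40-fold → factor 40
Step 4: 0.25 mL + 2.75 mL = 3 mL total → factor 3/0.25 = 12
Overall dilution factor = 10 × 2.5 × 40 × 12 = 12000
Final = 0.250 M / 12000 = 2.083 × 10^-5 M = 20.8 μM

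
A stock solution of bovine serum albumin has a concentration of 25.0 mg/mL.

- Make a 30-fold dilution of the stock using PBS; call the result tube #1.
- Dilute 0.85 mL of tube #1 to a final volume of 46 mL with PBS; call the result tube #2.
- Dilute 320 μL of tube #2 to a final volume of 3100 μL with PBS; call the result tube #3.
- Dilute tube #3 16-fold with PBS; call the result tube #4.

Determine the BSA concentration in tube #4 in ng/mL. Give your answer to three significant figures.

Step 1: 30-fold → factor 30
Step 2: 0.85 mL brought to 46 mL → factor 46/0.85 = 54.118
Step 3: 320 μL brought to 3100 μL → factor 3100/320 = 9.6875
Step 4: 16-fold → factor 16
Overall dilution factor = 30 × 54.118 × 9.6875 × 16 = 2.5165 × 10^5
Final = 25.0 mg/mL / 2.5165 × 10^5 = 9.935 × 10^-5 mg/mL = 99.3 ng/mL

99.3 ng/mL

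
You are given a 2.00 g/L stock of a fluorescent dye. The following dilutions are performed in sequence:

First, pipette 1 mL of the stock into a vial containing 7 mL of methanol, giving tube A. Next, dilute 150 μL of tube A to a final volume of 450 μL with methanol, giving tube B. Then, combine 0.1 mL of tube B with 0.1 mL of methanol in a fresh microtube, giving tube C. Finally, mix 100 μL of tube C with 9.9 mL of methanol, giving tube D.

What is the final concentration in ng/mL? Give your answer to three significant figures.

417 ng/mL

Step 1: 1 mL + 7 mL = 8 mL total → factor 8/1 = 8
Step 2: 150 μL brought to 450 μL → factor 450/150 = 3
Step 3: 0.1 mL + 0.1 mL = 0.2 mL total → factor 0.2/0.1 = 2
Step 4: 100 μL + 9.9 mL = 10000 μL total → factor 10000/100 = 100
Overall dilution factor = 8 × 3 × 2 × 100 = 4800
Final = 2.00 g/L / 4800 = 0.0004167 g/L = 417 ng/mL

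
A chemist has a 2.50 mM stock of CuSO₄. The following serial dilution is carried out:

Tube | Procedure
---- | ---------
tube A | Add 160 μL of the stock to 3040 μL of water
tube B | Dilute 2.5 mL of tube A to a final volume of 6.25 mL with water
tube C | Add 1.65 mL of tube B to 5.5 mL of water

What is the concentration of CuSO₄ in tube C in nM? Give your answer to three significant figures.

Step 1: 160 μL + 3040 μL = 3200 μL total → factor 3200/160 = 20
Step 2: 2.5 mL brought to 6.25 mL → factor 6.25/2.5 = 2.5
Step 3: 1.65 mL + 5.5 mL = 7.15 mL total → factor 7.15/1.65 = 4.3333
Overall dilution factor = 20 × 2.5 × 4.3333 = 216.67
Final = 2.50 mM / 216.67 = 0.01154 mM = 1.15 × 10^4 nM

1.15 × 10^4 nM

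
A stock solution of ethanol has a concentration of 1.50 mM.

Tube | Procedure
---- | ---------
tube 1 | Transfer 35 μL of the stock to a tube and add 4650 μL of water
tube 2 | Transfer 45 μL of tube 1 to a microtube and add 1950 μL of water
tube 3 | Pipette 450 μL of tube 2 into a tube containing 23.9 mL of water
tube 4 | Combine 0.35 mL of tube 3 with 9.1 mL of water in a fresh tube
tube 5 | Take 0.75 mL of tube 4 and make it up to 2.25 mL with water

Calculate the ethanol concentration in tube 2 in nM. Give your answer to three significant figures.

Step 1: 35 μL + 4650 μL = 4685 μL total → factor 4685/35 = 133.86
Step 2: 45 μL + 1950 μL = 1995 μL total → factor 1995/45 = 44.333
Dilution factor through tube 2 = 133.86 × 44.333 = 5934.3
[tube 2] = 1.50 mM / 5934.3 = 0.0002528 mM = 253 nM

253 nM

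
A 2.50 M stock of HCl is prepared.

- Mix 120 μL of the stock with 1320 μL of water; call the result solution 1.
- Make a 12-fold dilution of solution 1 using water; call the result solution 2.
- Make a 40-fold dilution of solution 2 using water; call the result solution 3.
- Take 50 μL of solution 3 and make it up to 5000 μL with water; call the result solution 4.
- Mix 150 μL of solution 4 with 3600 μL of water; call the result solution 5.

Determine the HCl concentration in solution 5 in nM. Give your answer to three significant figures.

Step 1: 120 μL + 1320 μL = 1440 μL total → factor 1440/120 = 12
Step 2: 12-fold → factor 12
Step 3: 40-fold → factor 40
Step 4: 50 μL brought to 5000 μL → factor 5000/50 = 100
Step 5: 150 μL + 3600 μL = 3750 μL total → factor 3750/150 = 25
Overall dilution factor = 12 × 12 × 40 × 100 × 25 = 1.44 × 10^7
Final = 2.50 M / 1.44 × 10^7 = 1.736 × 10^-7 M = 174 nM

174 nM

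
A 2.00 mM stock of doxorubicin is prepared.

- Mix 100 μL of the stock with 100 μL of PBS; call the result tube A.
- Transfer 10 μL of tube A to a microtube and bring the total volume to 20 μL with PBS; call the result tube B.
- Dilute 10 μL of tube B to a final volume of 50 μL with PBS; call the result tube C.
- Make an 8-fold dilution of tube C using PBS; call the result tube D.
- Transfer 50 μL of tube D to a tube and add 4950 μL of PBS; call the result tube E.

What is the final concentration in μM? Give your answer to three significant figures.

0.125 μM

Step 1: 100 μL + 100 μL = 200 μL total → factor 200/100 = 2
Step 2: 10 μL brought to 20 μL → factor 20/10 = 2
Step 3: 10 μL brought to 50 μL → factor 50/10 = 5
Step 4: 8-fold → factor 8
Step 5: 50 μL + 4950 μL = 5000 μL total → factor 5000/50 = 100
Overall dilution factor = 2 × 2 × 5 × 8 × 100 = 16000
Final = 2.00 mM / 16000 = 0.0001250 mM = 0.125 μM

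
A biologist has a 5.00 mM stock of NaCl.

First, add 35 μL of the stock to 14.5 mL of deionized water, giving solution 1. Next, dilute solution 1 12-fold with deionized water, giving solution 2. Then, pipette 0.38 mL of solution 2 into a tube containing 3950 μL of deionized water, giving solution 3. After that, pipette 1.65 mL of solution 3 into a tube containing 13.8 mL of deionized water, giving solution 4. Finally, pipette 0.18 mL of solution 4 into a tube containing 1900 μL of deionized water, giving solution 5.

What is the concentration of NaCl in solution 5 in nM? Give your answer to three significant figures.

0.814 nM

Step 1: 35 μL + 14.5 mL = 14535 μL total → factor 14535/35 = 415.29
Step 2: 12-fold → factor 12
Step 3: 0.38 mL + 3950 μL = 4.33 mL total → factor 4.33/0.38 = 11.395
Step 4: 1.65 mL + 13.8 mL = 15.45 mL total → factor 15.45/1.65 = 9.3636
Step 5: 0.18 mL + 1900 μL = 2.08 mL total → factor 2.08/0.18 = 11.556
Overall dilution factor = 415.29 × 12 × 11.395 × 9.3636 × 11.556 = 6.1442 × 10^6
Final = 5.00 mM / 6.1442 × 10^6 = 8.138 × 10^-7 mM = 0.814 nM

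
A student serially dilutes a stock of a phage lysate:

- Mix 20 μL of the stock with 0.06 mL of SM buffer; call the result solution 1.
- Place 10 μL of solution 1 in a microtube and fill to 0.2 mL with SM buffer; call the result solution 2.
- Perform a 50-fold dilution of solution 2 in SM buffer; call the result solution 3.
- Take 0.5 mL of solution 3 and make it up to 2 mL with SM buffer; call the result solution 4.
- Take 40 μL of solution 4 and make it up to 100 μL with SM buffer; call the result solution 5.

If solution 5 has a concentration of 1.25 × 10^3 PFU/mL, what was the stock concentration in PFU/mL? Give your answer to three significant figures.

5.00 × 10^7 PFU/mL

Step 1: 20 μL + 0.06 mL = 80 μL total → factor 80/20 = 4
Step 2: 10 μL brought to 0.2 mL → factor 200/10 = 20
Step 3: 50-fold → factor 50
Step 4: 0.5 mL brought to 2 mL → factor 2/0.5 = 4
Step 5: 40 μL brought to 100 μL → factor 100/40 = 2.5
Overall dilution factor = 4 × 20 × 50 × 4 × 2.5 = 40000
Stock = 1.25 × 10^3 PFU/mL × 40000 = 5.00 × 10^7 PFU/mL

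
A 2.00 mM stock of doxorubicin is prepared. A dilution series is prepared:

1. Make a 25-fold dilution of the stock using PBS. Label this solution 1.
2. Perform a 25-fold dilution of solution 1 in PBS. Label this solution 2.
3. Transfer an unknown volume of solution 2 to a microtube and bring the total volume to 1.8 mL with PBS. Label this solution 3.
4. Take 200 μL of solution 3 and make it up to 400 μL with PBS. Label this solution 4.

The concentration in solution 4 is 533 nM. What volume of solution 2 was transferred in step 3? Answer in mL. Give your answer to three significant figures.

Step 1: 25-fold → factor 25
Step 2: 25-fold → factor 25
Step 3: v brought to 1.8 mL → factor = 1.8 mL/v
Step 4: 200 μL brought to 400 μL → factor 400/200 = 2
Product of known-step factors = 1250
Overall factor = 2.00 mM / (533 nM) = 3752.3
Step-3 factor = 3752.3 / 1250 = 3.0019
v = 1.8 mL / 3.0019 = 0.600 mL

0.600 mL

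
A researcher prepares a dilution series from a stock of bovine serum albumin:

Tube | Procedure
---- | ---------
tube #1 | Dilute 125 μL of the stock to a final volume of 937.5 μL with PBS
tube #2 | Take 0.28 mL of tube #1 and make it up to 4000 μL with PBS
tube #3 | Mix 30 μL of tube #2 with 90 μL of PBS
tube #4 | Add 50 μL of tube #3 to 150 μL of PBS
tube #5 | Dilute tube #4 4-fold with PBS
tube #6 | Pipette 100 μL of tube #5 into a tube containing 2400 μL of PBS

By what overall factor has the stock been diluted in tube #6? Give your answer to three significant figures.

Step 1: 125 μL brought to 937.5 μL → factor 937.5/125 = 7.5
Step 2: 0.28 mL brought to 4000 μL → factor 4/0.28 = 14.286
Step 3: 30 μL + 90 μL = 120 μL total → factor 120/30 = 4
Step 4: 50 μL + 150 μL = 200 μL total → factor 200/50 = 4
Step 5: 4-fold → factor 4
Step 6: 100 μL + 2400 μL = 2500 μL total → factor 2500/100 = 25
Overall dilution factor = 7.5 × 14.286 × 4 × 4 × 4 × 25 = 1.7143 × 10^5

1.71 × 10^5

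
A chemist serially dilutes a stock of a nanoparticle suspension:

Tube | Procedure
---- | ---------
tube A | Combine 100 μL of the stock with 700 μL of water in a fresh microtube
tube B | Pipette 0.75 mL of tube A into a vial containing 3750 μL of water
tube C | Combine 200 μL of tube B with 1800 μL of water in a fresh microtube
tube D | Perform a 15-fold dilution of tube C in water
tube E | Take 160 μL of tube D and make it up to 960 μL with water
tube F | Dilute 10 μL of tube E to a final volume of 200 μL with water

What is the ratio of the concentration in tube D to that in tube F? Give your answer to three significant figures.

Step 1: 100 μL + 700 μL = 800 μL total → factor 800/100 = 8
Step 2: 0.75 mL + 3750 μL = 4.5 mL total → factor 4.5/0.75 = 6
Step 3: 200 μL + 1800 μL = 2000 μL total → factor 2000/200 = 10
Step 4: 15-fold → factor 15
Step 5: 160 μL brought to 960 μL → factor 960/160 = 6
Step 6: 10 μL brought to 200 μL → factor 200/10 = 20
Dilution factor to tube D = 7200; to tube F = 8.64 × 10^5
[tube D]/[tube F] = (factor to tube F)/(factor to tube D) = 8.64 × 10^5/7200 = 120

120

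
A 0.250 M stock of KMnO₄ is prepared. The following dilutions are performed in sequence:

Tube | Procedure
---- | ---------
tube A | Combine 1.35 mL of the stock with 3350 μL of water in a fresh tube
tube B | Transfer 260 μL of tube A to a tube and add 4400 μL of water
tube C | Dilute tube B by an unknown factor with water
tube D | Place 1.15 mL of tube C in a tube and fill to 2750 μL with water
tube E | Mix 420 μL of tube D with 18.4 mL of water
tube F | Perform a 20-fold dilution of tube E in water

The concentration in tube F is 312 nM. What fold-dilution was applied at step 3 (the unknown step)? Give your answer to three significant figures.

Step 1: 1.35 mL + 3350 μL = 4.7 mL total → factor 4.7/1.35 = 3.4815
Step 2: 260 μL + 4400 μL = 4660 μL total → factor 4660/260 = 17.923
Step 3: unknown factor x
Step 4: 1.15 mL brought to 2750 μL → factor 2.75/1.15 = 2.3913
Step 5: 420 μL + 18.4 mL = 18820 μL total → factor 18820/420 = 44.81
Step 6: 20-fold → factor 20
Product of known-step factors = 1.3372 × 10^5
Overall factor = 0.250 M / (312 nM) = 8.0128 × 10^5
x = 8.0128 × 10^5 / 1.3372 × 10^5 = 5.99

5.99-fold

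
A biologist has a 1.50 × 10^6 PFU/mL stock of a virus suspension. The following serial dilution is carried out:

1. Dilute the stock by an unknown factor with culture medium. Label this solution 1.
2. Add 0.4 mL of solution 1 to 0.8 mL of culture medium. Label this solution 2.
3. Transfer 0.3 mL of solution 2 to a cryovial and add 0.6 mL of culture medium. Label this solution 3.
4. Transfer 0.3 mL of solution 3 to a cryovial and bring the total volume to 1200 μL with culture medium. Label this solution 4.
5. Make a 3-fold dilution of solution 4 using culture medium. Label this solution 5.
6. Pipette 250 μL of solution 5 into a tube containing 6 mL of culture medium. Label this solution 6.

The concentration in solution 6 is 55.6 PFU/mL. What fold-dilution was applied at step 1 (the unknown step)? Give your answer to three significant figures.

9.99-fold

Step 1: unknown factor x
Step 2: 0.4 mL + 0.8 mL = 1.2 mL total → factor 1.2/0.4 = 3
Step 3: 0.3 mL + 0.6 mL = 0.9 mL total → factor 0.9/0.3 = 3
Step 4: 0.3 mL brought to 1200 μL → factor 1.2/0.3 = 4
Step 5: 3-fold → factor 3
Step 6: 250 μL + 6 mL = 6250 μL total → factor 6250/250 = 25
Product of known-step factors = 2700
Overall factor = 1.50 × 10^6 PFU/mL / (55.6 PFU/mL) = 26978
x = 26978 / 2700 = 9.99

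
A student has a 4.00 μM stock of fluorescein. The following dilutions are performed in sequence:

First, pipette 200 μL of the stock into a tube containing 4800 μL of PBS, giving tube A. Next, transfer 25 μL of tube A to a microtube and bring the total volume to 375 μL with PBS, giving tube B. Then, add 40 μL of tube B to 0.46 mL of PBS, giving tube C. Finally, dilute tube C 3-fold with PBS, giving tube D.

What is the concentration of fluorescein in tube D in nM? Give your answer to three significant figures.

0.284 nM

Step 1: 200 μL + 4800 μL = 5000 μL total → factor 5000/200 = 25
Step 2: 25 μL brought to 375 μL → factor 375/25 = 15
Step 3: 40 μL + 0.46 mL = 500 μL total → factor 500/40 = 12.5
Step 4: 3-fold → factor 3
Overall dilution factor = 25 × 15 × 12.5 × 3 = 14062
Final = 4.00 μM / 14062 = 0.0002844 μM = 0.284 nM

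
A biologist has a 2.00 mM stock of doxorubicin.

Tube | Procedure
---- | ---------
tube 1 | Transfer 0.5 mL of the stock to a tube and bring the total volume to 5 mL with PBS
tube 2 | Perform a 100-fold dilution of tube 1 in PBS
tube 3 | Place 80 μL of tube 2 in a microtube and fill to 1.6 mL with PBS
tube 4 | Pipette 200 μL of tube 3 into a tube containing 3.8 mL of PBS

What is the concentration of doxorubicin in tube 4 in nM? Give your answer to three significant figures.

Step 1: 0.5 mL brought to 5 mL → factor 5/0.5 = 10
Step 2: 100-fold → factor 100
Step 3: 80 μL brought to 1.6 mL → factor 1600/80 = 20
Step 4: 200 μL + 3.8 mL = 4000 μL total → factor 4000/200 = 20
Overall dilution factor = 10 × 100 × 20 × 20 = 4 × 10^5
Final = 2.00 mM / 4 × 10^5 = 5.000 × 10^-6 mM = 5.00 nM

5.00 nM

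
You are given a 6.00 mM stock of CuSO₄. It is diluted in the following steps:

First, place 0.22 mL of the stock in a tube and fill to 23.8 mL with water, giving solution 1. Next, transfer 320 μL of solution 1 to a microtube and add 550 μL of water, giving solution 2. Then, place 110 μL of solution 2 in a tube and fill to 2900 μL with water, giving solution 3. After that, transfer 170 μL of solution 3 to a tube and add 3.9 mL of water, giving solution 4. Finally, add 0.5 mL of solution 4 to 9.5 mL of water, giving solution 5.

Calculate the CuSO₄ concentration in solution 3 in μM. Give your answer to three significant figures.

Step 1: 0.22 mL brought to 23.8 mL → factor 23.8/0.22 = 108.18
Step 2: 320 μL + 550 μL = 870 μL total → factor 870/320 = 2.7188
Step 3: 110 μL brought to 2900 μL → factor 2900/110 = 26.364
Dilution factor through solution 3 = 108.18 × 2.7188 × 26.364 = 7754.1
[solution 3] = 6.00 mM / 7754.1 = 0.0007738 mM = 0.774 μM

0.774 μM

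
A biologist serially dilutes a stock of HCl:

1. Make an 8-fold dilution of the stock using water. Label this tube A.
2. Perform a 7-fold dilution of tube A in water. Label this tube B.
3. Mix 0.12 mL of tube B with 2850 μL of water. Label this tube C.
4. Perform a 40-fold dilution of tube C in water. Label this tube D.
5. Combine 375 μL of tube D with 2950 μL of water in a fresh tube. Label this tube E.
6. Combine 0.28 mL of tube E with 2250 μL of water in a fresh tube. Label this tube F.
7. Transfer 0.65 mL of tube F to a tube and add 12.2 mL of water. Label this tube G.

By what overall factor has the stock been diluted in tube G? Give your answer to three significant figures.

8.78 × 10^7

Step 1: 8-fold → factor 8
Step 2: 7-fold → factor 7
Step 3: 0.12 mL + 2850 μL = 2.97 mL total → factor 2.97/0.12 = 24.75
Step 4: 40-fold → factor 40
Step 5: 375 μL + 2950 μL = 3325 μL total → factor 3325/375 = 8.8667
Step 6: 0.28 mL + 2250 μL = 2.53 mL total → factor 2.53/0.28 = 9.0357
Step 7: 0.65 mL + 12.2 mL = 12.85 mL total → factor 12.85/0.65 = 19.769
Overall dilution factor = 8 × 7 × 24.75 × 40 × 8.8667 × 9.0357 × 19.769 = 8.7808 × 10^7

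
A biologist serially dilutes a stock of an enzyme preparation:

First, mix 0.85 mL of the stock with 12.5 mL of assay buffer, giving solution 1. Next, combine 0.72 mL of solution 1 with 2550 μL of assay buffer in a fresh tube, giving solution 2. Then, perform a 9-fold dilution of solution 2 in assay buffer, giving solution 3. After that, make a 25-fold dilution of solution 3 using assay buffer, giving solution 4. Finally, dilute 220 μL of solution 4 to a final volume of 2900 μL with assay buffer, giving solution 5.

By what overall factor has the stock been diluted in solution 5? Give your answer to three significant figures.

2.12 × 10^5

Step 1: 0.85 mL + 12.5 mL = 13.35 mL total → factor 13.35/0.85 = 15.706
Step 2: 0.72 mL + 2550 μL = 3.27 mL total → factor 3.27/0.72 = 4.5417
Step 3: 9-fold → factor 9
Step 4: 25-fold → factor 25
Step 5: 220 μL brought to 2900 μL → factor 2900/220 = 13.182
Overall dilution factor = 15.706 × 4.5417 × 9 × 25 × 13.182 = 2.1156 × 10^5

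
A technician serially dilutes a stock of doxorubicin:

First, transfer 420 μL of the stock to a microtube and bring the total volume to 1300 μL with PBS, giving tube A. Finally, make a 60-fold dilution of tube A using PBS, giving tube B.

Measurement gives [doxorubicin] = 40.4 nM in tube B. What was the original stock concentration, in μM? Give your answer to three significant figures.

7.50 μM

Step 1: 420 μL brought to 1300 μL → factor 1300/420 = 3.0952
Step 2: 60-fold → factor 60
Overall dilution factor = 3.0952 × 60 = 185.71
Stock = 40.4 nM × 185.71 = 7503 nM = 7.50 μM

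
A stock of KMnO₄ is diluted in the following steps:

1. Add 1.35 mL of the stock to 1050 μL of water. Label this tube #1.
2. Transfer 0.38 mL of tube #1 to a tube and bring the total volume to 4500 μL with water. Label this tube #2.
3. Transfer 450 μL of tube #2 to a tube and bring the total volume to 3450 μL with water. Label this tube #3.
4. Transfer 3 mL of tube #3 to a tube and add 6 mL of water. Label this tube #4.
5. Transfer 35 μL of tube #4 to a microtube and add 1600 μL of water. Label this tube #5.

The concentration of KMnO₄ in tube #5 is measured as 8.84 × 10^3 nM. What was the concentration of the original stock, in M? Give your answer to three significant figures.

Step 1: 1.35 mL + 1050 μL = 2.4 mL total → factor 2.4/1.35 = 1.7778
Step 2: 0.38 mL brought to 4500 μL → factor 4.5/0.38 = 11.842
Step 3: 450 μL brought to 3450 μL → factor 3450/450 = 7.6667
Step 4: 3 mL + 6 mL = 9 mL total → factor 9/3 = 3
Step 5: 35 μL + 1600 μL = 1635 μL total → factor 1635/35 = 46.714
Overall dilution factor = 1.7778 × 11.842 × 7.6667 × 3 × 46.714 = 22620
Stock = 8.84 × 10^3 nM × 22620 = 2.000 × 10^8 nM = 0.200 M

0.200 M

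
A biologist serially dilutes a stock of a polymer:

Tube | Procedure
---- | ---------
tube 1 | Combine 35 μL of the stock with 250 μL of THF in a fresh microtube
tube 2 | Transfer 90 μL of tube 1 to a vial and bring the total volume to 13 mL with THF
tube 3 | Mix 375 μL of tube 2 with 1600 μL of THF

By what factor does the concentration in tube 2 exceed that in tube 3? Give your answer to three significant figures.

5.27

Step 1: 35 μL + 250 μL = 285 μL total → factor 285/35 = 8.1429
Step 2: 90 μL brought to 13 mL → factor 13000/90 = 144.44
Step 3: 375 μL + 1600 μL = 1975 μL total → factor 1975/375 = 5.2667
Dilution factor to tube 2 = 1176.2; to tube 3 = 6194.6
[tube 2]/[tube 3] = (factor to tube 3)/(factor to tube 2) = 6194.6/1176.2 = 5.27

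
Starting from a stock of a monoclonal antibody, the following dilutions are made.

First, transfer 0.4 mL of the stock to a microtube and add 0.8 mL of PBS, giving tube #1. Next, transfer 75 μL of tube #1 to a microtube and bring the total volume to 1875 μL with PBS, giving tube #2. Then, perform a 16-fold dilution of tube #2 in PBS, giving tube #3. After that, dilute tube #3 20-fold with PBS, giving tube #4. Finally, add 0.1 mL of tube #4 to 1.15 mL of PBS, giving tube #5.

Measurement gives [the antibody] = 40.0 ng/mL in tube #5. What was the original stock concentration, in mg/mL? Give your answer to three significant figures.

12.0 mg/mL

Step 1: 0.4 mL + 0.8 mL = 1.2 mL total → factor 1.2/0.4 = 3
Step 2: 75 μL brought to 1875 μL → factor 1875/75 = 25
Step 3: 16-fold → factor 16
Step 4: 20-fold → factor 20
Step 5: 0.1 mL + 1.15 mL = 1.25 mL total → factor 1.25/0.1 = 12.5
Overall dilution factor = 3 × 25 × 16 × 20 × 12.5 = 3 × 10^5
Stock = 40.0 ng/mL × 3 × 10^5 = 1.200 × 10^7 ng/mL = 12.0 mg/mL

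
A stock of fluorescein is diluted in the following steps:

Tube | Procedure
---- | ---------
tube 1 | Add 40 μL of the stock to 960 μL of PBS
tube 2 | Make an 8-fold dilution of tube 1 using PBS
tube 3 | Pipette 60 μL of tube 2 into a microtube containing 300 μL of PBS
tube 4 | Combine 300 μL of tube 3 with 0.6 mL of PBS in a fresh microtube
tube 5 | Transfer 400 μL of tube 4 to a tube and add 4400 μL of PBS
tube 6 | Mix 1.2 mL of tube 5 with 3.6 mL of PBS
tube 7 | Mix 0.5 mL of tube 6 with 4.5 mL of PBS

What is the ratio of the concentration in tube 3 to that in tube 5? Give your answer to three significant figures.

36.0

Step 1: 40 μL + 960 μL = 1000 μL total → factor 1000/40 = 25
Step 2: 8-fold → factor 8
Step 3: 60 μL + 300 μL = 360 μL total → factor 360/60 = 6
Step 4: 300 μL + 0.6 mL = 900 μL total → factor 900/300 = 3
Step 5: 400 μL + 4400 μL = 4800 μL total → factor 4800/400 = 12
Dilution factor to tube 3 = 1200; to tube 5 = 43200
[tube 3]/[tube 5] = (factor to tube 5)/(factor to tube 3) = 43200/1200 = 36.0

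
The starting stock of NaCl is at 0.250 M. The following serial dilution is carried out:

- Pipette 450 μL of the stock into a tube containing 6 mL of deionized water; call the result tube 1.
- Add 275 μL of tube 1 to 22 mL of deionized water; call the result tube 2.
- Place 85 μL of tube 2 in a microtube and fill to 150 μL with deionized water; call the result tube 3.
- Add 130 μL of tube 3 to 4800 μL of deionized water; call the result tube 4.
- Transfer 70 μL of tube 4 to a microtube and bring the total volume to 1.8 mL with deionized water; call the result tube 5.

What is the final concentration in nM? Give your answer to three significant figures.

125 nM

Step 1: 450 μL + 6 mL = 6450 μL total → factor 6450/450 = 14.333
Step 2: 275 μL + 22 mL = 22275 μL total → factor 22275/275 = 81
Step 3: 85 μL brought to 150 μL → factor 150/85 = 1.7647
Step 4: 130 μL + 4800 μL = 4930 μL total → factor 4930/130 = 37.923
Step 5: 70 μL brought to 1.8 mL → factor 1800/70 = 25.714
Overall dilution factor = 14.333 × 81 × 1.7647 × 37.923 × 25.714 = 1.9979 × 10^6
Final = 0.250 M / 1.9979 × 10^6 = 1.251 × 10^-7 M = 125 nM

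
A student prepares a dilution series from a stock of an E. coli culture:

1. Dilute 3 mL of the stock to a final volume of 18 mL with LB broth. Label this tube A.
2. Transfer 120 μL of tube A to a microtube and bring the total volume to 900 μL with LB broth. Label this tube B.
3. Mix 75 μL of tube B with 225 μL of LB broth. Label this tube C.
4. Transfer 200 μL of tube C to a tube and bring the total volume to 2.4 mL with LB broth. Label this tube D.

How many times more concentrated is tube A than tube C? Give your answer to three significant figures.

Step 1: 3 mL brought to 18 mL → factor 18/3 = 6
Step 2: 120 μL brought to 900 μL → factor 900/120 = 7.5
Step 3: 75 μL + 225 μL = 300 μL total → factor 300/75 = 4
Dilution factor to tube A = 6; to tube C = 180
[tube A]/[tube C] = (factor to tube C)/(factor to tube A) = 180/6 = 30.0

30.0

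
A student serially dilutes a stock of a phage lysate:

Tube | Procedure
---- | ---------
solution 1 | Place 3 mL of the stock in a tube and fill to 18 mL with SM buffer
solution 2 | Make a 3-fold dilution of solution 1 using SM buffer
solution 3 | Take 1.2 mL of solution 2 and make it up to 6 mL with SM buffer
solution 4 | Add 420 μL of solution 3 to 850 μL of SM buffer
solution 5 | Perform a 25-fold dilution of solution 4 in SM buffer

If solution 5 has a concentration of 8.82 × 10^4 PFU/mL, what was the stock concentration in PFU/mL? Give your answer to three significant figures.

6.00 × 10^8 PFU/mL

Step 1: 3 mL brought to 18 mL → factor 18/3 = 6
Step 2: 3-fold → factor 3
Step 3: 1.2 mL brought to 6 mL → factor 6/1.2 = 5
Step 4: 420 μL + 850 μL = 1270 μL total → factor 1270/420 = 3.0238
Step 5: 25-fold → factor 25
Overall dilution factor = 6 × 3 × 5 × 3.0238 × 25 = 6803.6
Stock = 8.82 × 10^4 PFU/mL × 6803.6 = 6.00 × 10^8 PFU/mL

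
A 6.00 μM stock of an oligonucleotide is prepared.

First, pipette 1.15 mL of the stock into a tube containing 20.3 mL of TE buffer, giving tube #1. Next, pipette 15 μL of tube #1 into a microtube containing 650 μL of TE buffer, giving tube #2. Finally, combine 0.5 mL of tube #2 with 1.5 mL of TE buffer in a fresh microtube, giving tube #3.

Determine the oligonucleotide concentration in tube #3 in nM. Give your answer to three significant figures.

1.81 nM

Step 1: 1.15 mL + 20.3 mL = 21.45 mL total → factor 21.45/1.15 = 18.652
Step 2: 15 μL + 650 μL = 665 μL total → factor 665/15 = 44.333
Step 3: 0.5 mL + 1.5 mL = 2 mL total → factor 2/0.5 = 4
Overall dilution factor = 18.652 × 44.333 × 4 = 3307.7
Final = 6.00 μM / 3307.7 = 0.001814 μM = 1.81 nM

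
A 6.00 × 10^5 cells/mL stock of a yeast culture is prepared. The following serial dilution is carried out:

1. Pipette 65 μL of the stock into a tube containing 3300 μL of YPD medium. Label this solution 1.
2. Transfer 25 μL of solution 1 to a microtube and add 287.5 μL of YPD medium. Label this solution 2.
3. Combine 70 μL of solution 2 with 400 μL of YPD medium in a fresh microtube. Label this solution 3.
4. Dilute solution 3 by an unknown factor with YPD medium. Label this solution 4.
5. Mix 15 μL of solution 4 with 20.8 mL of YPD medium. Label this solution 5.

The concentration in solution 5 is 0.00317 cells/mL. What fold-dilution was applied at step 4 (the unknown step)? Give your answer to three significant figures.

Step 1: 65 μL + 3300 μL = 3365 μL total → factor 3365/65 = 51.769
Step 2: 25 μL + 287.5 μL = 312.5 μL total → factor 312.5/25 = 12.5
Step 3: 70 μL + 400 μL = 470 μL total → factor 470/70 = 6.7143
Step 4: unknown factor x
Step 5: 15 μL + 20.8 mL = 20815 μL total → factor 20815/15 = 1387.7
Product of known-step factors = 6.0293 × 10^6
Overall factor = 6.00 × 10^5 cells/mL / (0.00317 cells/mL) = 1.8927 × 10^8
x = 1.8927 × 10^8 / 6.0293 × 10^6 = 31.4

31.4-fold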